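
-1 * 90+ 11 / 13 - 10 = -1289 / 13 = -99.15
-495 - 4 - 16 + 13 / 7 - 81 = -4159 / 7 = -594.14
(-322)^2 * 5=518420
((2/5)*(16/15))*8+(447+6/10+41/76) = 2573851/5700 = 451.55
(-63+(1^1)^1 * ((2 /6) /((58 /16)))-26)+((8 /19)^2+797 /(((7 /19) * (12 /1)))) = 26834197 /293132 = 91.54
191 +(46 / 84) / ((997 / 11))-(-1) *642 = 34881295 / 41874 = 833.01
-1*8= -8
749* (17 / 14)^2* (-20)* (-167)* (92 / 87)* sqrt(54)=2375504860* sqrt(6) / 203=28663915.21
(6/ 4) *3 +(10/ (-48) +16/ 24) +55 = 1439/ 24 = 59.96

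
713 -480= 233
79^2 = 6241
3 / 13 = 0.23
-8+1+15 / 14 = -83 / 14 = -5.93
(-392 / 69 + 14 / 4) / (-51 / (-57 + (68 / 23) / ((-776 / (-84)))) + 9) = -12687451 / 57585468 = -0.22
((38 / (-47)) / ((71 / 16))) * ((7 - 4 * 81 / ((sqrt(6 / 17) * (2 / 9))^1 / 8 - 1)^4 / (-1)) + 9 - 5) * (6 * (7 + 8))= -3337889087839225239360 / 606029471562400297 - 21073109024170967040 * sqrt(102) / 606029471562400297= -5858.98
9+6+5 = 20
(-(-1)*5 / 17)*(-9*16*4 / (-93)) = 960 / 527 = 1.82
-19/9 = -2.11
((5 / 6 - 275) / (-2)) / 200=329 / 480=0.69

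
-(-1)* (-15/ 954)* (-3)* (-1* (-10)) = 25/ 53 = 0.47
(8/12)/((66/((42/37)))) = 14/1221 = 0.01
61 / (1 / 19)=1159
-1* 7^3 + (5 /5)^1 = -342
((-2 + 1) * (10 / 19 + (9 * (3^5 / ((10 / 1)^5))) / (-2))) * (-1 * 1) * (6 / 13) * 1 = 0.24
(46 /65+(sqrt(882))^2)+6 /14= 401827 /455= 883.14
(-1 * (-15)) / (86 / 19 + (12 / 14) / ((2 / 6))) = 1995 / 944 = 2.11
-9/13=-0.69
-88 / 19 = -4.63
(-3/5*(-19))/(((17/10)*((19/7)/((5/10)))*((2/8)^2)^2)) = 5376/17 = 316.24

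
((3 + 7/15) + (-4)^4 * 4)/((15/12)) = 821.97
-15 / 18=-5 / 6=-0.83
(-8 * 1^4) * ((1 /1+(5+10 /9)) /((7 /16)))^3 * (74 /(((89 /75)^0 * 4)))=-158913789952 /250047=-635535.68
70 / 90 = 7 / 9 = 0.78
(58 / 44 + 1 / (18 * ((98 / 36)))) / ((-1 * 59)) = -1443 / 63602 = -0.02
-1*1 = -1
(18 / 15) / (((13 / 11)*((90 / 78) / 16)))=352 / 25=14.08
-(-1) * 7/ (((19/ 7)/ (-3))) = -147/ 19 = -7.74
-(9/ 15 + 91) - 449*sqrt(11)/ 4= -449*sqrt(11)/ 4 - 458/ 5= -463.89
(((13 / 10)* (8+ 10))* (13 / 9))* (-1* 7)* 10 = -2366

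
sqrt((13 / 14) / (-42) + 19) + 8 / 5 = 8 / 5 + sqrt(33477) / 42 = 5.96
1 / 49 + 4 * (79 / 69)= 15553 / 3381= 4.60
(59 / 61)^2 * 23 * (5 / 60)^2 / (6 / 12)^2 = 80063 / 133956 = 0.60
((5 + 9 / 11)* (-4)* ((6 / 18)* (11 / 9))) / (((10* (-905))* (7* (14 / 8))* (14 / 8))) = 2048 / 41906025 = 0.00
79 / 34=2.32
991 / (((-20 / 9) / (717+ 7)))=-1614339 / 5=-322867.80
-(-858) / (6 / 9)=1287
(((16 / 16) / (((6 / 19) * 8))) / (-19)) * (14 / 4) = -0.07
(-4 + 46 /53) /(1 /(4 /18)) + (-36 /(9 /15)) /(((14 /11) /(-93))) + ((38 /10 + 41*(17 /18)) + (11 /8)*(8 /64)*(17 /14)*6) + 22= 4754056609 /1068480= 4449.36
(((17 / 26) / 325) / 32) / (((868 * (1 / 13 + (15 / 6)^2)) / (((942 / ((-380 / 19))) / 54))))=-2669 / 267295392000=-0.00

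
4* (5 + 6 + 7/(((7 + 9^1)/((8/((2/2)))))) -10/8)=53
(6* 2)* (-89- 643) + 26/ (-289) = -2538602/ 289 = -8784.09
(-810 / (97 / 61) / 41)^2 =2441348100 / 15816529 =154.35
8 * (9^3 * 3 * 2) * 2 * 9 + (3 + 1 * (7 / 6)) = 629860.17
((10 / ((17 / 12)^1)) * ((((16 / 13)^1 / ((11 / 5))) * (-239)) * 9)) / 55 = -4129920 / 26741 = -154.44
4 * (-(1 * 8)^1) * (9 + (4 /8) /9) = -2608 /9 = -289.78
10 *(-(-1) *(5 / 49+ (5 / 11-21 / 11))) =-7290 / 539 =-13.53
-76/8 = -19/2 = -9.50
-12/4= -3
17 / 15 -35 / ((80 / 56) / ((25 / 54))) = -5513 / 540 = -10.21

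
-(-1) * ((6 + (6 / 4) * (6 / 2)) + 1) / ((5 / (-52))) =-598 / 5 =-119.60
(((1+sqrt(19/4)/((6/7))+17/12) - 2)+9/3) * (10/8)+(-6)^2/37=35 * sqrt(19)/48+9313/1776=8.42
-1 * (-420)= 420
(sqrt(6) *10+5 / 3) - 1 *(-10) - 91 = -238 / 3+10 *sqrt(6) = -54.84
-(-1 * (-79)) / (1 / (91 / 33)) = -7189 / 33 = -217.85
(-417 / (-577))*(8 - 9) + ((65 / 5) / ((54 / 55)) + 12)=24.52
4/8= 1/2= 0.50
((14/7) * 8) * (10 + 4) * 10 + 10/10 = 2241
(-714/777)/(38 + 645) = -34/25271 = -0.00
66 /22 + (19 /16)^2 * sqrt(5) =3 + 361 * sqrt(5) /256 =6.15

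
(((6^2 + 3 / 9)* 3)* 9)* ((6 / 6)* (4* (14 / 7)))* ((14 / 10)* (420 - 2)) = 22963248 / 5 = 4592649.60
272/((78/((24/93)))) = 0.90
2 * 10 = 20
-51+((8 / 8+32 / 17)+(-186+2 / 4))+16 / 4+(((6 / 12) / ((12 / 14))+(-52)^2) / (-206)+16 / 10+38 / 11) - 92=-762024053 / 2311320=-329.69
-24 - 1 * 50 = -74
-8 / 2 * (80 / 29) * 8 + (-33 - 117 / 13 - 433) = -16335 / 29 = -563.28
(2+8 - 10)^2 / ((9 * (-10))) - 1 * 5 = -5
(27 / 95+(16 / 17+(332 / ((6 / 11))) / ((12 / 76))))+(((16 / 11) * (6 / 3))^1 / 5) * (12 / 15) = 3856.58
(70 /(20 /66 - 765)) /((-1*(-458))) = -33 /165109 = -0.00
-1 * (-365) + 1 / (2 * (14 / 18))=5119 / 14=365.64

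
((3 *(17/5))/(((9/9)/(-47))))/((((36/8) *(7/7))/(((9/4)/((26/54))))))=-64719/130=-497.84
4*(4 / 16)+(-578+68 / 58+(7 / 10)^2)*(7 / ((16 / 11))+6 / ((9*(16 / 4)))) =-399320381 / 139200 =-2868.68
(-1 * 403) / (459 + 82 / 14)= -2821 / 3254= -0.87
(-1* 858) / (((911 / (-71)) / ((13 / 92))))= 395967 / 41906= 9.45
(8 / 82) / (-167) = -4 / 6847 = -0.00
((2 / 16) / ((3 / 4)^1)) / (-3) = -1 / 18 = -0.06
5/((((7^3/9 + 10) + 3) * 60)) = 3/1840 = 0.00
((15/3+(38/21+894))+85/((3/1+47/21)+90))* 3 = 7574297/2800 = 2705.11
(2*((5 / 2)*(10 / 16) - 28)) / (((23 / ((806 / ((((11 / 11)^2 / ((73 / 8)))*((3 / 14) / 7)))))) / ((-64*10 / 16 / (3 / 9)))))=3048838065 / 46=66279088.37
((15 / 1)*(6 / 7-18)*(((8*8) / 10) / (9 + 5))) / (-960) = 6 / 49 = 0.12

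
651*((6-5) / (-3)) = -217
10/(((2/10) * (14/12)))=300/7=42.86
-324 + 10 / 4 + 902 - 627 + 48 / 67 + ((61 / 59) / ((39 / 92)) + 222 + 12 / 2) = 56935525 / 308334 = 184.66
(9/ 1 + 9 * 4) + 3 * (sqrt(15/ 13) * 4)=12 * sqrt(195)/ 13 + 45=57.89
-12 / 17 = -0.71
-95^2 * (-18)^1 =162450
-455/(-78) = 35/6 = 5.83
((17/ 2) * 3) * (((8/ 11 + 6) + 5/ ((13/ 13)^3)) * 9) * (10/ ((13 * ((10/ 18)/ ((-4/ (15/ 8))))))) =-5684256/ 715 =-7950.01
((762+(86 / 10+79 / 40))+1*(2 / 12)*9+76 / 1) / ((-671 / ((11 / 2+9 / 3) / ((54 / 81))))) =-1734153 / 107360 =-16.15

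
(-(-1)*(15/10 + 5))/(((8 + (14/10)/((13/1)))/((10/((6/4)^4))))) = 67600/42687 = 1.58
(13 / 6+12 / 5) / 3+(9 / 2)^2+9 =5539 / 180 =30.77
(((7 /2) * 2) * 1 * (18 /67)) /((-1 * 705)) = -42 /15745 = -0.00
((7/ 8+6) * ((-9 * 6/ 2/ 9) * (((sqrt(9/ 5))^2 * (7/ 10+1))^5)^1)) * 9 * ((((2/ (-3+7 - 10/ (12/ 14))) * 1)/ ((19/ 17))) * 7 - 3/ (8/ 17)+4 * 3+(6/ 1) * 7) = -800735584807689597/ 349600000000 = -2290433.59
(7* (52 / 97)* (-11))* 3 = -12012 / 97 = -123.84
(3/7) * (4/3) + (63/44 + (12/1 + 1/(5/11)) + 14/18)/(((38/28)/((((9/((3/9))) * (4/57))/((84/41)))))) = 9801437/833910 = 11.75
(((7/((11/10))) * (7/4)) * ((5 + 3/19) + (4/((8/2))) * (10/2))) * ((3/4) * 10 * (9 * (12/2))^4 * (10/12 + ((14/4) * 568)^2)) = 5958851356508182650/209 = 28511250509608529.43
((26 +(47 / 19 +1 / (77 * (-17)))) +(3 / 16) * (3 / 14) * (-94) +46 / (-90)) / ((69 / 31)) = 13425607627 / 1235591280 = 10.87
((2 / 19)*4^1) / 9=8 / 171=0.05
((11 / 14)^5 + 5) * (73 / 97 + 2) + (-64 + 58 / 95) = -241866697001 / 4956048160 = -48.80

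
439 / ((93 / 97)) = 42583 / 93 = 457.88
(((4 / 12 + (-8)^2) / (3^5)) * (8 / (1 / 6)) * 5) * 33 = 169840 / 81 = 2096.79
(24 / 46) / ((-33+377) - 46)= 6 / 3427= 0.00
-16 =-16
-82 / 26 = -41 / 13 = -3.15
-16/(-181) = 16/181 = 0.09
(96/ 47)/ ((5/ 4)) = 384/ 235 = 1.63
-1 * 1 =-1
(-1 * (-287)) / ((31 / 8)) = 2296 / 31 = 74.06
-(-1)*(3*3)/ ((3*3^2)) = 1/ 3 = 0.33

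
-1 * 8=-8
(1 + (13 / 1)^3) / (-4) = -1099 / 2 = -549.50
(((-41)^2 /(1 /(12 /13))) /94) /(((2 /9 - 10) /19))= -862353 /26884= -32.08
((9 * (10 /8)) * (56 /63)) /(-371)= -10 /371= -0.03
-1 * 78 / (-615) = 26 / 205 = 0.13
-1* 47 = -47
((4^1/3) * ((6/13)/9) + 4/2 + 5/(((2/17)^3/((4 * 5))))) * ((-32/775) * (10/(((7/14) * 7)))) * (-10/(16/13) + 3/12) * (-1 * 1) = -114968072/2015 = -57056.12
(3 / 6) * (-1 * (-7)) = 7 / 2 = 3.50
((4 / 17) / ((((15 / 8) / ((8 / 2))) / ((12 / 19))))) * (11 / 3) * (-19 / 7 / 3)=-5632 / 5355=-1.05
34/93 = 0.37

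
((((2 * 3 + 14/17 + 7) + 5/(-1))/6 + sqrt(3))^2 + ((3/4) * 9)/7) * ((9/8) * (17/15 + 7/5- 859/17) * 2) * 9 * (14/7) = -16383529287/1375640- 1652265 * sqrt(3)/289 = -21812.20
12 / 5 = 2.40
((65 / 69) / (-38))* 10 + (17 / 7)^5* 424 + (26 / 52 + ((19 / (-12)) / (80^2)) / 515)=35819.81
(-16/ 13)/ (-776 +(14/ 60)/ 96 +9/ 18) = 46080/ 29034629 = 0.00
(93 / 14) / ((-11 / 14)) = -93 / 11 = -8.45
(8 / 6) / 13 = 4 / 39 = 0.10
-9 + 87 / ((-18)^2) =-943 / 108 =-8.73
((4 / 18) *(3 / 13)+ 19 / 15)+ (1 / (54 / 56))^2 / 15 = 1.39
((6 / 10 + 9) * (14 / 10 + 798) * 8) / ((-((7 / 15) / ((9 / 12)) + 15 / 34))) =-469663488 / 8135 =-57733.68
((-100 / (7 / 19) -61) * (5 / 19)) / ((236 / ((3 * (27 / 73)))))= -942435 / 2291324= -0.41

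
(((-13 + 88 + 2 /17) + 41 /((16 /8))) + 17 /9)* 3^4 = 268533 /34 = 7898.03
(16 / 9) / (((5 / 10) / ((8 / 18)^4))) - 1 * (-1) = 67241 / 59049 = 1.14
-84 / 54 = -1.56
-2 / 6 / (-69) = 1 / 207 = 0.00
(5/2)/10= 1/4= 0.25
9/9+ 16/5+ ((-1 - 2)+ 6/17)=132/85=1.55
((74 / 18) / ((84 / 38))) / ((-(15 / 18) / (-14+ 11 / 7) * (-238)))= -20387 / 174930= -0.12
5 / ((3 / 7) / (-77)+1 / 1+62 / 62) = 539 / 215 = 2.51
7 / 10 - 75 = -743 / 10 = -74.30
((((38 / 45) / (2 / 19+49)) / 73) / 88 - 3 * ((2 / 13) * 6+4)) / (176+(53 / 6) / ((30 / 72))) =-25892312747 / 345716380152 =-0.07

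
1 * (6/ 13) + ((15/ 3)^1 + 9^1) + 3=227/ 13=17.46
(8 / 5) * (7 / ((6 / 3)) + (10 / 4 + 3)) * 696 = 10022.40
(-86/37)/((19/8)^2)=-5504/13357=-0.41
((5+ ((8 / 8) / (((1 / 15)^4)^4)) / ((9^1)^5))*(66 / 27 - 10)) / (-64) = 945510864257855 / 72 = 13132095336914.65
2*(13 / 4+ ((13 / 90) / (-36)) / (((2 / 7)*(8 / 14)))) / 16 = 83603 / 207360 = 0.40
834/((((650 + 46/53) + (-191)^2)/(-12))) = -530424/1967989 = -0.27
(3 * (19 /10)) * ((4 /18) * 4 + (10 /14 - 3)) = -836 /105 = -7.96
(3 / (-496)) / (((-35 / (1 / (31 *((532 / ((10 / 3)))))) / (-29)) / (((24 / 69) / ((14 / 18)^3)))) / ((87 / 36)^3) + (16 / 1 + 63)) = -19096587 / 2056330516880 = -0.00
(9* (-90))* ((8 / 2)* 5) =-16200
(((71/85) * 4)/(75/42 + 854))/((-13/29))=-115304/13239005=-0.01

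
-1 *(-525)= 525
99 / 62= 1.60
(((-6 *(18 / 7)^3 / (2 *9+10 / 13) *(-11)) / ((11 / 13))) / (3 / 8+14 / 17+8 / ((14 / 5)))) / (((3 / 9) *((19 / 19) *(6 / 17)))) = 4869072 / 32879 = 148.09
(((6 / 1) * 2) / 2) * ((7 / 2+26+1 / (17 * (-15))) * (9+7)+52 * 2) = 3455.62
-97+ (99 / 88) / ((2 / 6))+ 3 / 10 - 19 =-4493 / 40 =-112.32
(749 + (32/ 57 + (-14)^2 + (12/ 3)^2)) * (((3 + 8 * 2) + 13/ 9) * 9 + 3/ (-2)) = 20005285/ 114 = 175484.96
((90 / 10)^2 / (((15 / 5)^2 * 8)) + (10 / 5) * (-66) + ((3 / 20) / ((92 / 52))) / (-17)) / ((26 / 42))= -42986223 / 203320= -211.42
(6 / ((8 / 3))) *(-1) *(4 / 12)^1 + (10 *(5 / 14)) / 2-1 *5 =-111 / 28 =-3.96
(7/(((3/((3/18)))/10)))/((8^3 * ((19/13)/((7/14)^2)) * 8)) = 455/2801664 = 0.00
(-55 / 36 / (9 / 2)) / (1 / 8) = -220 / 81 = -2.72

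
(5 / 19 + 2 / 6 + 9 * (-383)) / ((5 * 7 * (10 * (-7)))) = 39289 / 27930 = 1.41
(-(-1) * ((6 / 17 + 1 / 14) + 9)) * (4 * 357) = 13458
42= 42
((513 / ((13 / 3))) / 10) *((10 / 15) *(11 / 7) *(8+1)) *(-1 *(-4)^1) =203148 / 455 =446.48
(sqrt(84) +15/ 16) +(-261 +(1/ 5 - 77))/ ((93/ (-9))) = 2 * sqrt(21) +83397/ 2480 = 42.79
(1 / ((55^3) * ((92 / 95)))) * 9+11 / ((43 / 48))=1616373753 / 131635900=12.28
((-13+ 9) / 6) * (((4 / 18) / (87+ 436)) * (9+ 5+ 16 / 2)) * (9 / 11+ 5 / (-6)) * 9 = 4 / 4707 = 0.00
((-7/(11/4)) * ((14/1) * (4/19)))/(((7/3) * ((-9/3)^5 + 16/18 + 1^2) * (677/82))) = 35424/21931415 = 0.00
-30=-30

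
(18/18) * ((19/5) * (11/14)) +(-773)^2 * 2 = 83654269/70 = 1195060.99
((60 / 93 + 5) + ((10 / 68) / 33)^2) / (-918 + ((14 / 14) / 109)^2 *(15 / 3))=-0.01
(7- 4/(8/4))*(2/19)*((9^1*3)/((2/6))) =810/19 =42.63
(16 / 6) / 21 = 8 / 63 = 0.13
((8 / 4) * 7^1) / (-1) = -14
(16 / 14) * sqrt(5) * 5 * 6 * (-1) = -240 * sqrt(5) / 7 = -76.67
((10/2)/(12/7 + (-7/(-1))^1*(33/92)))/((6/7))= 11270/8163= 1.38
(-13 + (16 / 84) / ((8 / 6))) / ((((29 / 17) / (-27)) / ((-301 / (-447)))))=592110 / 4321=137.03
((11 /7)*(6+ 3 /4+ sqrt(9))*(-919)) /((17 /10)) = -1971255 /238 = -8282.58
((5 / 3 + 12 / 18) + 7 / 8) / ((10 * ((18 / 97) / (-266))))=-993377 / 2160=-459.90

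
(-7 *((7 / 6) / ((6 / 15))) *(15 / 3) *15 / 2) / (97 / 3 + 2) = -18375 / 824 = -22.30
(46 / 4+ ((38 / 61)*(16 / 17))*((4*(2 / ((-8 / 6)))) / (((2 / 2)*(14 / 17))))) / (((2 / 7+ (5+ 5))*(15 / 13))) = 80249 / 131760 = 0.61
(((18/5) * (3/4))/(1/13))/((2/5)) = 351/4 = 87.75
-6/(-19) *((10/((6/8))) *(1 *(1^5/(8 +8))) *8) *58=2320/19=122.11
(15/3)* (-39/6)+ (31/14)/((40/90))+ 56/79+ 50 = 102597/4424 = 23.19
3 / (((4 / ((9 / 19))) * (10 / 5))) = 27 / 152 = 0.18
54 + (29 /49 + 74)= 6301 /49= 128.59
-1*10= -10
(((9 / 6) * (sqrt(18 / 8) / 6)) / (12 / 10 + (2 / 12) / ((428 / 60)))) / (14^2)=1605 / 1026256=0.00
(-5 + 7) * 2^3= 16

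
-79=-79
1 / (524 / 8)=2 / 131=0.02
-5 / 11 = -0.45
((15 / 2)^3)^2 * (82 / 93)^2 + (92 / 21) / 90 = 2010502972921 / 14530320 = 138366.05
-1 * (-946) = 946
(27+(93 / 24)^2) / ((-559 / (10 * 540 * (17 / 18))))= -383.33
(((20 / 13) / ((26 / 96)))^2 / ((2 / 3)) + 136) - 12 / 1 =4923964 / 28561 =172.40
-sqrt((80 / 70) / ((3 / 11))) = -2 * sqrt(462) / 21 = -2.05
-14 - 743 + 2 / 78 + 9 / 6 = -58927 / 78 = -755.47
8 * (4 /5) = 32 /5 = 6.40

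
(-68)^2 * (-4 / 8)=-2312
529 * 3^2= 4761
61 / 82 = 0.74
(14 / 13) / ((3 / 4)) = 56 / 39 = 1.44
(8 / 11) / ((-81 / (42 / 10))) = -56 / 1485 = -0.04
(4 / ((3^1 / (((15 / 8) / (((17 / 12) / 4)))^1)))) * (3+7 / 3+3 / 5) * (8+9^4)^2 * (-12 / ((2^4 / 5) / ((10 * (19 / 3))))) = -7296962785100 / 17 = -429233105005.88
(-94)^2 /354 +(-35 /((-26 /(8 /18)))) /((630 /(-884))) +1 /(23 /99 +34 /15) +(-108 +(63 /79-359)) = -206273271193 /467018217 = -441.68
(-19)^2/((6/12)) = 722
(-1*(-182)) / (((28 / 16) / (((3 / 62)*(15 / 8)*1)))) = 9.44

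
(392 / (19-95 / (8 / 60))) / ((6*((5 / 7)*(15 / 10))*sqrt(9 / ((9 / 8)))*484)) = -343*sqrt(2) / 7552215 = -0.00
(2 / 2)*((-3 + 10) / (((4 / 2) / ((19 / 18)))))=133 / 36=3.69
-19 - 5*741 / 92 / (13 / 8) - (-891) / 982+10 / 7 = -6552807 / 158102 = -41.45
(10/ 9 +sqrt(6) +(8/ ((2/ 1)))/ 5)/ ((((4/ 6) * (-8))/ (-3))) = 43/ 40 +9 * sqrt(6)/ 16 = 2.45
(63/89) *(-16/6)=-168/89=-1.89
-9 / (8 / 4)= -9 / 2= -4.50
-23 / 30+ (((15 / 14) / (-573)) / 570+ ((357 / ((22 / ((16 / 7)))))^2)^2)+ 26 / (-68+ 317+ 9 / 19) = 222439848791865847 / 117528402068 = 1892647.61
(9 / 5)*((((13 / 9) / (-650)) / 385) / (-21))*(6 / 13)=1 / 4379375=0.00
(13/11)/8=13/88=0.15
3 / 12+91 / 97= 461 / 388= 1.19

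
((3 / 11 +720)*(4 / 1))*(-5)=-158460 / 11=-14405.45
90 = 90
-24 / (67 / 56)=-1344 / 67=-20.06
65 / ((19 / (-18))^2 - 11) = -21060 / 3203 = -6.58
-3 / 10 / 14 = -3 / 140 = -0.02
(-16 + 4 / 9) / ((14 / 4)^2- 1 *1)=-112 / 81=-1.38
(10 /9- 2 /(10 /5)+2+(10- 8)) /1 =37 /9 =4.11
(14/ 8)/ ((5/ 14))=49/ 10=4.90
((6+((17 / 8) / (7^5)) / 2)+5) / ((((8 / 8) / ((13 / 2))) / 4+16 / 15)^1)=576819555 / 57950536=9.95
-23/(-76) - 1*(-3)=251/76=3.30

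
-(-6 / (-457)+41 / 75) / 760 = -19187 / 26049000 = -0.00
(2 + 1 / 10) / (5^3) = 21 / 1250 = 0.02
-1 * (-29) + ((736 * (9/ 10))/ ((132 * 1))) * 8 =3803/ 55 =69.15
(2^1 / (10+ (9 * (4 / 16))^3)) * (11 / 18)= 704 / 12321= 0.06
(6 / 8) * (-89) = -267 / 4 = -66.75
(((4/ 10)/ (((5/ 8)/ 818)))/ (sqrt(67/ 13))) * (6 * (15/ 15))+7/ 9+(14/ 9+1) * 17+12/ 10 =2044/ 45+78528 * sqrt(871)/ 1675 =1429.05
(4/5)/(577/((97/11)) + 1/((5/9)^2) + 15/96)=62080/5341149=0.01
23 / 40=0.58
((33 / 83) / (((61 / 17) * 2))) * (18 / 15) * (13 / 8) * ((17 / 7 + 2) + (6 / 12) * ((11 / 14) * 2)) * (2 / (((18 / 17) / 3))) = 9050613 / 2835280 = 3.19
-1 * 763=-763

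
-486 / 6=-81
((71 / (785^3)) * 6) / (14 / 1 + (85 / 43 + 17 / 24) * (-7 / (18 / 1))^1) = 7913376 / 116419442328875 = 0.00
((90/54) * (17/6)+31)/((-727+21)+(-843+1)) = -643/27864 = -0.02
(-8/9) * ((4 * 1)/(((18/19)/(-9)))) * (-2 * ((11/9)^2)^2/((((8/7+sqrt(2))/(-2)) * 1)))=-498496768/1003833+436184672 * sqrt(2)/1003833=117.91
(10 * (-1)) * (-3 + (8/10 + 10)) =-78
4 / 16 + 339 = 1357 / 4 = 339.25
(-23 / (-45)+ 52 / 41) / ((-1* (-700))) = 469 / 184500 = 0.00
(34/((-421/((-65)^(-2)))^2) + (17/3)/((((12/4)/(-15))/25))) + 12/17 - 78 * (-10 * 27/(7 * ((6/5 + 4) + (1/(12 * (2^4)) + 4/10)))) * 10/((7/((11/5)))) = 41663630801340799988921/42544837226431824375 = 979.29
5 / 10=0.50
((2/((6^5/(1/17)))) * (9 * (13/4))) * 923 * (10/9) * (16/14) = 59995/115668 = 0.52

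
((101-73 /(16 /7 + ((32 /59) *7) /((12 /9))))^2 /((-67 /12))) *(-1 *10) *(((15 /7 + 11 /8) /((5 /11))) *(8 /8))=220028482795341 /2107873600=104384.10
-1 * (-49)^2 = -2401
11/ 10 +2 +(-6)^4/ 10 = 1327/ 10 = 132.70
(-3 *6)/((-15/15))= 18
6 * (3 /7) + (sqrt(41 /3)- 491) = -3419 /7 + sqrt(123) /3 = -484.73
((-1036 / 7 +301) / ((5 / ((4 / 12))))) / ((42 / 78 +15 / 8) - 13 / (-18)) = 47736 / 14675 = 3.25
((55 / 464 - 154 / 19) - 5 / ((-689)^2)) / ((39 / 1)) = -0.20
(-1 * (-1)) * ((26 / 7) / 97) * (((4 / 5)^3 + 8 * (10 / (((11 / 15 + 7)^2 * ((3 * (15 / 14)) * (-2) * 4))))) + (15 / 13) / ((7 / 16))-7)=-149337189 / 999318250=-0.15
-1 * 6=-6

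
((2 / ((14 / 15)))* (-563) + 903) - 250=-3874 / 7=-553.43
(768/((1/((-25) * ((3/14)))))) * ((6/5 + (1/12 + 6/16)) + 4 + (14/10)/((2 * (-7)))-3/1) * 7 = -73680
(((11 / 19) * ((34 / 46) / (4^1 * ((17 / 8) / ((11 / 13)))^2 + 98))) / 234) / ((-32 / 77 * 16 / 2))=-1742279 / 390329420832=-0.00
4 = 4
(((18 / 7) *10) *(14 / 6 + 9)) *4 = 8160 / 7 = 1165.71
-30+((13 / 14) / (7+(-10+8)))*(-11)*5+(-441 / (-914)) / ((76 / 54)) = -9693709 / 243124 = -39.87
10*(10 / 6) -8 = 26 / 3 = 8.67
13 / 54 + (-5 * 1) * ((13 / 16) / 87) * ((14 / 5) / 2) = 2197 / 12528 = 0.18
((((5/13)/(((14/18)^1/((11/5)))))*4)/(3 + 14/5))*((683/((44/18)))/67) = 553230/176813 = 3.13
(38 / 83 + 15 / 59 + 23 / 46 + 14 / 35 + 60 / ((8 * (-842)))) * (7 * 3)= 1388157351 / 41232740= 33.67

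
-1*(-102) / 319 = 102 / 319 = 0.32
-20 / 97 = -0.21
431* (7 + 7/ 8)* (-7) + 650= -184871/ 8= -23108.88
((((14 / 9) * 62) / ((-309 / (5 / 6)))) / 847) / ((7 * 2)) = -155 / 7066521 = -0.00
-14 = -14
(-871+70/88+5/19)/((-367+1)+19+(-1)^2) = 727271/289256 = 2.51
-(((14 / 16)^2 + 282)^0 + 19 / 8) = -27 / 8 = -3.38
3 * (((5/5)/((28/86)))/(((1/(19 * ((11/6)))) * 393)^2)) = 1878283/25947432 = 0.07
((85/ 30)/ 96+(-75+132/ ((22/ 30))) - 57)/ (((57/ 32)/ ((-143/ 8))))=-3956095/ 8208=-481.98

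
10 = 10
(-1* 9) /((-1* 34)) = 9 /34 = 0.26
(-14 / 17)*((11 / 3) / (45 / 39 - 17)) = 0.19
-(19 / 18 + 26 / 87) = -707 / 522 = -1.35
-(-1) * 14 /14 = 1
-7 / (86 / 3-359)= 0.02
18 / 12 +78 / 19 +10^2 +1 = 106.61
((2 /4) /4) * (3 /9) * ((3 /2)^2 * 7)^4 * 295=1549041165 /2048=756367.76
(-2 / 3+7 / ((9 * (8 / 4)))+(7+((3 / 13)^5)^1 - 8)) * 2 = -8535365 / 3341637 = -2.55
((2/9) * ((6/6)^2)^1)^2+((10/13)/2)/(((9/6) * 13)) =946/13689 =0.07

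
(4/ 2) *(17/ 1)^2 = 578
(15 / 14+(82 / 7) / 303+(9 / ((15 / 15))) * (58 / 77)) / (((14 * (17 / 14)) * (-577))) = -368131 / 457707558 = -0.00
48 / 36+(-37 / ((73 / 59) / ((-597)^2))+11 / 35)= -81694276306 / 7665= -10658092.15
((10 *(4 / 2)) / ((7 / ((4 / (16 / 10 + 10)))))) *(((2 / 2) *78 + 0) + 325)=80600 / 203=397.04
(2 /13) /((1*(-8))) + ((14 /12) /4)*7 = 631 /312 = 2.02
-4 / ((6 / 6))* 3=-12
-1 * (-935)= 935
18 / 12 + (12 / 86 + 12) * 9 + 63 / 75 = 239931 / 2150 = 111.60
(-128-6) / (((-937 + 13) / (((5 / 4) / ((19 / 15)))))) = 0.14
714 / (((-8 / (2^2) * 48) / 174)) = -10353 / 8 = -1294.12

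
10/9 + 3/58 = 607/522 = 1.16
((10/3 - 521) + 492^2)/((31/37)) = 26811643/93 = 288297.24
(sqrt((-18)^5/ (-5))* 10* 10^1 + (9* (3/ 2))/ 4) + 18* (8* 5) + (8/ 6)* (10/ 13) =226013/ 312 + 19440* sqrt(10) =62199.08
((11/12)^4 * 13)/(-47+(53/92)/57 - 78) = -0.07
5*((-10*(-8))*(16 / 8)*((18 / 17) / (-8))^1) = -1800 / 17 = -105.88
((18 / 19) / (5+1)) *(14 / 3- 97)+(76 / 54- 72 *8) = -302245 / 513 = -589.17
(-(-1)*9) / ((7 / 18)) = 23.14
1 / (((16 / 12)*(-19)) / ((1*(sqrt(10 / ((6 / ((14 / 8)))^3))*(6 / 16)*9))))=-63*sqrt(105) / 9728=-0.07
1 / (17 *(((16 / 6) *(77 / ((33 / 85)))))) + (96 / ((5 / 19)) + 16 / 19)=112433519 / 307496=365.64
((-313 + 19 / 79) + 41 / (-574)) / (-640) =345991 / 707840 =0.49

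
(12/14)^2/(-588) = -0.00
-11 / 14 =-0.79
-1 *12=-12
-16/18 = -8/9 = -0.89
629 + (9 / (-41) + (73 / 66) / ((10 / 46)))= 8576239 / 13530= 633.87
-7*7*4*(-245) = 48020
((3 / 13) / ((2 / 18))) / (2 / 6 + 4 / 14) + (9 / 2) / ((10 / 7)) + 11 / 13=24847 / 3380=7.35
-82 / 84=-41 / 42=-0.98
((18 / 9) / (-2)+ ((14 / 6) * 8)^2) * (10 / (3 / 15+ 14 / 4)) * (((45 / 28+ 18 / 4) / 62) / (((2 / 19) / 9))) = 253990575 / 32116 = 7908.54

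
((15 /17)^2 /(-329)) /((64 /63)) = -2025 /869312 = -0.00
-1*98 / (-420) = 7 / 30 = 0.23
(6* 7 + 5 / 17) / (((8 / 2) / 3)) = 31.72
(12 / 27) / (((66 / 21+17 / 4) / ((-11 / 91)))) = -176 / 24219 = -0.01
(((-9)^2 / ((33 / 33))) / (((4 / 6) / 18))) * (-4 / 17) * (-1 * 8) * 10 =699840 / 17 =41167.06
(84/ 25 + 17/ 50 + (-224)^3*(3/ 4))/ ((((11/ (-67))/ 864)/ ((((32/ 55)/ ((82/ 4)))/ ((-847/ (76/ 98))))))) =-5933722717292544/ 5147409575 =-1152759.00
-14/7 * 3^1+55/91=-5.40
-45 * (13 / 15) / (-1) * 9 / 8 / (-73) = -351 / 584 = -0.60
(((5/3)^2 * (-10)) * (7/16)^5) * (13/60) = -5462275/56623104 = -0.10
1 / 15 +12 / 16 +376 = 22609 / 60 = 376.82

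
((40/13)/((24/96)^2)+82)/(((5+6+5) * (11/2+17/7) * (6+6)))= 5971/69264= 0.09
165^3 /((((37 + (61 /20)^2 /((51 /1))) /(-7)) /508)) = -325869528600000 /758521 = -429611742.59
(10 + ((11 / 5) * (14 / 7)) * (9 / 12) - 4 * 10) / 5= -267 / 50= -5.34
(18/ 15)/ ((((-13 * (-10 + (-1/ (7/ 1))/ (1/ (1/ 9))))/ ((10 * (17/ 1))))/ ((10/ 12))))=10710/ 8203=1.31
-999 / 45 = -111 / 5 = -22.20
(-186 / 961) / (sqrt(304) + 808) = -101 / 421445 + sqrt(19) / 842890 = -0.00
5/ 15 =0.33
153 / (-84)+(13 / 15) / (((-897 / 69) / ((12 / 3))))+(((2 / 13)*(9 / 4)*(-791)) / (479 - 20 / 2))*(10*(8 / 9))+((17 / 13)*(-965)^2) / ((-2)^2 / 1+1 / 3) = 1336403637029 / 4755660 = 281013.28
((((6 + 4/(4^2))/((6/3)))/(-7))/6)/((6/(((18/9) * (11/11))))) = -25/1008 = -0.02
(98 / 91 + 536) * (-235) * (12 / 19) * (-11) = 216581640 / 247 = 876848.74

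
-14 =-14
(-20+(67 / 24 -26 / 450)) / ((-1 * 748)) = 31079 / 1346400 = 0.02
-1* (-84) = 84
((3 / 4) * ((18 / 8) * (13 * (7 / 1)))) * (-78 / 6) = -31941 / 16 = -1996.31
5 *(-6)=-30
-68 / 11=-6.18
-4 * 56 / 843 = -224 / 843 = -0.27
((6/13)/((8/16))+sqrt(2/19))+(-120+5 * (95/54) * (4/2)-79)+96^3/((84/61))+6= sqrt(38)/19+1578161500/2457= 642312.70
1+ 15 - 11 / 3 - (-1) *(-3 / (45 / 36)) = 149 / 15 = 9.93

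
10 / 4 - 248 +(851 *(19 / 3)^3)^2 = 68141347774223 / 1458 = 46736178171.62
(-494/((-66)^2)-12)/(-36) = 26383/78408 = 0.34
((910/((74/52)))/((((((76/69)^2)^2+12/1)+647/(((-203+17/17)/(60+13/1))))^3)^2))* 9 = 392440336807072867926261682951560004141162165294821917743279872/7804360465742000002929195300086706227155752959358486309250938165503740625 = 0.00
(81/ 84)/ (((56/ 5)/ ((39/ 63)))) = 585/ 10976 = 0.05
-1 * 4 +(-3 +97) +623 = 713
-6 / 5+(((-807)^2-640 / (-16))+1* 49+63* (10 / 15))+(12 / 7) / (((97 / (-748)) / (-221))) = 2221349506 / 3395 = 654300.30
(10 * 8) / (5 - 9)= -20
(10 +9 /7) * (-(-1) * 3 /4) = 237 /28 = 8.46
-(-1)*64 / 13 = 64 / 13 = 4.92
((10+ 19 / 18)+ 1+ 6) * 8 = 1300 / 9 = 144.44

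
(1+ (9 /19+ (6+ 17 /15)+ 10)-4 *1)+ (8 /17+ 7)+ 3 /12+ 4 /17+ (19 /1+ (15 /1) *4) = 1968289 /19380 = 101.56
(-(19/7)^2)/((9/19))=-6859/441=-15.55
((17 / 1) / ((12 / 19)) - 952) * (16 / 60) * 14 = -3453.64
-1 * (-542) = 542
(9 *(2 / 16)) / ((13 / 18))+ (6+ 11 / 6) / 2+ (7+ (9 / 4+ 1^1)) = 2453 / 156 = 15.72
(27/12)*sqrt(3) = 9*sqrt(3)/4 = 3.90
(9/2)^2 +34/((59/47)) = 11171/236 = 47.33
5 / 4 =1.25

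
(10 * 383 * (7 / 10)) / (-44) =-2681 / 44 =-60.93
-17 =-17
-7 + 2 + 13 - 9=-1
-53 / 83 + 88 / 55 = 399 / 415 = 0.96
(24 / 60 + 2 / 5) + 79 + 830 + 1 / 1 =4554 / 5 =910.80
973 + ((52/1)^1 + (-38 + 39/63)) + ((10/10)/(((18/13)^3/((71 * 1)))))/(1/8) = 1201.59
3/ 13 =0.23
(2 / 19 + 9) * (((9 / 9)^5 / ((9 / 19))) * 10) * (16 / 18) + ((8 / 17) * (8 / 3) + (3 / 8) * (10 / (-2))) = 1875409 / 11016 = 170.24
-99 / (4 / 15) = -1485 / 4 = -371.25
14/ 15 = 0.93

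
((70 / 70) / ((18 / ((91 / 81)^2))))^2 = 68574961 / 13947137604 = 0.00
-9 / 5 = -1.80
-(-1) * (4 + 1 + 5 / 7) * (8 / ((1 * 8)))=40 / 7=5.71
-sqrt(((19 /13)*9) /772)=-3*sqrt(47671) /5018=-0.13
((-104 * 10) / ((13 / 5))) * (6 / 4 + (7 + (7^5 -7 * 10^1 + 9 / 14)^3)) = -643334736757355350 / 343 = -1875611477426691.98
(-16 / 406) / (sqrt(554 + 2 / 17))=-4 * sqrt(40035) / 478065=-0.00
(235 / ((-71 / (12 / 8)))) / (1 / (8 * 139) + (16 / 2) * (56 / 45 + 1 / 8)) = -17639100 / 38926531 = -0.45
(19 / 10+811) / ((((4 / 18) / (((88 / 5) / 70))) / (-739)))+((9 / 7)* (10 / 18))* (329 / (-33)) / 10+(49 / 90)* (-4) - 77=-117769543187 / 173250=-679766.48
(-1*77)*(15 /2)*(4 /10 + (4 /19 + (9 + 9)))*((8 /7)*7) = -85980.63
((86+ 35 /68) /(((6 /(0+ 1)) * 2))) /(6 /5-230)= -0.03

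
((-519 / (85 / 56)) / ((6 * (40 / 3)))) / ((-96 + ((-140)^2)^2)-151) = -1211 / 108845263350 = -0.00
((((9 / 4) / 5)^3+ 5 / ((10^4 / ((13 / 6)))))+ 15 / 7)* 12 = 375491 / 14000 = 26.82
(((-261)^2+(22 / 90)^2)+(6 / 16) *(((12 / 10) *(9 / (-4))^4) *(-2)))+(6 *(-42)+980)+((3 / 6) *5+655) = 72040486307 / 1036800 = 69483.49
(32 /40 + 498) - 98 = 2004 /5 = 400.80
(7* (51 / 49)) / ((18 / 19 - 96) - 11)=-969 / 14105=-0.07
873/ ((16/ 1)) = 873/ 16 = 54.56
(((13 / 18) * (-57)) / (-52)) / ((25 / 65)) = 2.06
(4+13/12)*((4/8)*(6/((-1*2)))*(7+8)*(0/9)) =0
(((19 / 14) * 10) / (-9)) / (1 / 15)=-475 / 21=-22.62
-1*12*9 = -108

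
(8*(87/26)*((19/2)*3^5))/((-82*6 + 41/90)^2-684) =6507199800/25370133373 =0.26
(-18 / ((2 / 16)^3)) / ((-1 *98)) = 4608 / 49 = 94.04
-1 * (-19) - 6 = 13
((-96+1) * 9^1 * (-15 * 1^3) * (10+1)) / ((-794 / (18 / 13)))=-1269675 / 5161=-246.01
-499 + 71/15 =-7414/15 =-494.27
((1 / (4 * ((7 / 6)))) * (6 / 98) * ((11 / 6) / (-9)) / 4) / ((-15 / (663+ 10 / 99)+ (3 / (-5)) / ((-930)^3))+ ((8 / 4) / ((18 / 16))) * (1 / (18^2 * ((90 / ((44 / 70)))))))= 29405018103305625 / 993892301462694382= 0.03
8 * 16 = 128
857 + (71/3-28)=852.67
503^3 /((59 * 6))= 127263527 /354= 359501.49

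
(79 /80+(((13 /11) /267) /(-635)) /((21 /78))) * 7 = 206263039 /29839920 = 6.91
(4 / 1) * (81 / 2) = 162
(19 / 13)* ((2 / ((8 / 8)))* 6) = 228 / 13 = 17.54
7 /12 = 0.58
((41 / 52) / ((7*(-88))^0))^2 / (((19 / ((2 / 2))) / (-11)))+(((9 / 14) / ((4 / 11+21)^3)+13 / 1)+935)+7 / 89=393669182798223753 / 415386063638000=947.72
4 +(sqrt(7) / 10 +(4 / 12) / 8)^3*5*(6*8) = 361*sqrt(7) / 200 +8809 / 1440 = 10.89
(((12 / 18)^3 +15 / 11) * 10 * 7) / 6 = 17255 / 891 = 19.37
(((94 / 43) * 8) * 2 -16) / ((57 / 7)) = 1904 / 817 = 2.33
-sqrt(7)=-2.65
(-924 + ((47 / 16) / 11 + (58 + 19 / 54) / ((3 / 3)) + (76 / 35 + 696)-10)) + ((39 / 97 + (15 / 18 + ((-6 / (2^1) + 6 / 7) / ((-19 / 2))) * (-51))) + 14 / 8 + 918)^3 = 51172542930630003268315823 / 68022924352447680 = 752283784.00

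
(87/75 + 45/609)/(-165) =-6262/837375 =-0.01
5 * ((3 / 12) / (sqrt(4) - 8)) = -5 / 24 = -0.21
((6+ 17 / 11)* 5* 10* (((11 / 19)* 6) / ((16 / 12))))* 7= 130725 / 19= 6880.26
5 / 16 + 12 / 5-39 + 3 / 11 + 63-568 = -476093 / 880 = -541.01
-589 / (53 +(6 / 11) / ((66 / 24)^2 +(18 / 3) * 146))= -91593623 / 8241967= -11.11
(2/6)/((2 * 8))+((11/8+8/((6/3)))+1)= 307/48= 6.40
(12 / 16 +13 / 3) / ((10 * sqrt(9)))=61 / 360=0.17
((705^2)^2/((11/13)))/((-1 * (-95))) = 642288011625/209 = 3073148380.98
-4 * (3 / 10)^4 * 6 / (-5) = 243 / 6250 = 0.04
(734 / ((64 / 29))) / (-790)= -10643 / 25280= -0.42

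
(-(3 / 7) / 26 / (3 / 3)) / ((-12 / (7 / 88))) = 1 / 9152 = 0.00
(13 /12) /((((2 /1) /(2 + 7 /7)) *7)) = 0.23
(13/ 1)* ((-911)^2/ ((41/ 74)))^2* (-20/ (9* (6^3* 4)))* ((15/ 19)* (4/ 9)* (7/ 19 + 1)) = -36021452168.19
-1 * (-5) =5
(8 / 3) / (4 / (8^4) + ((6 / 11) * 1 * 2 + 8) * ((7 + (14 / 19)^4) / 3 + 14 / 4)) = 11743485952 / 237473330993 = 0.05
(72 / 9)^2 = 64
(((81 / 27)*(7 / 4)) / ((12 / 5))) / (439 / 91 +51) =637 / 16256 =0.04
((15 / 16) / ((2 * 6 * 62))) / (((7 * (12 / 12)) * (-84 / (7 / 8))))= -5 / 2666496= -0.00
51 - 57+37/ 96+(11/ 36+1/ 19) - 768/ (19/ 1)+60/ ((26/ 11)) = -20.29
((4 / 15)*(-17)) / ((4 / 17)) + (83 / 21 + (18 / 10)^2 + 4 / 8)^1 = -4051 / 350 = -11.57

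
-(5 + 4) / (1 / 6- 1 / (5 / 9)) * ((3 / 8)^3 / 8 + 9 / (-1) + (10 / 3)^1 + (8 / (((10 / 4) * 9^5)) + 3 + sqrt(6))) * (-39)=41818732397 / 73156608- 10530 * sqrt(6) / 49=45.24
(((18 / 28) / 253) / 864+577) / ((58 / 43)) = 427.78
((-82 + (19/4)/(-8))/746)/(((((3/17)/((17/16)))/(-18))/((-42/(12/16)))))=-16040367/23872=-671.93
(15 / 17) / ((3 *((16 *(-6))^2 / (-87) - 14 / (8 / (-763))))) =580 / 2424217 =0.00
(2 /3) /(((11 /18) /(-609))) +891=2493 /11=226.64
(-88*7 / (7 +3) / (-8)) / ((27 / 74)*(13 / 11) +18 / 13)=58201 / 13725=4.24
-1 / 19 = -0.05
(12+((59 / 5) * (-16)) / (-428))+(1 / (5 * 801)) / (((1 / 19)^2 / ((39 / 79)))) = 140897159 / 11284755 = 12.49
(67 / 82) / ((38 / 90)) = 3015 / 1558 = 1.94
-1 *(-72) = 72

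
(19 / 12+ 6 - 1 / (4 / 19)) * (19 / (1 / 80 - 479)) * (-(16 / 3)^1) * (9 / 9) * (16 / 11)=3307520 / 3793581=0.87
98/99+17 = 1781/99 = 17.99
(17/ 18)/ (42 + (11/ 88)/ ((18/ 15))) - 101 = -612227/ 6063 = -100.98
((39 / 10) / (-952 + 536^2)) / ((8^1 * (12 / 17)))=221 / 91630080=0.00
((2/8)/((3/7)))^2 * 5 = 245/144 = 1.70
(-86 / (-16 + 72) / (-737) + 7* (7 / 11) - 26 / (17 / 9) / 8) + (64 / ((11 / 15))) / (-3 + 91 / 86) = -618177727 / 14646401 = -42.21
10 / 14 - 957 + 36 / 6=-6652 / 7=-950.29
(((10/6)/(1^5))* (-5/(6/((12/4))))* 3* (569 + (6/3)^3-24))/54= -13825/108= -128.01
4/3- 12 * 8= -284/3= -94.67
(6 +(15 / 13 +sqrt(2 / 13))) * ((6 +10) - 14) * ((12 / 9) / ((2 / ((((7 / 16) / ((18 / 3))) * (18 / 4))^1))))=7 * sqrt(26) / 208 +651 / 208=3.30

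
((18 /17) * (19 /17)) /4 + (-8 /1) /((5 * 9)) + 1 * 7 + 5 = 315191 /26010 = 12.12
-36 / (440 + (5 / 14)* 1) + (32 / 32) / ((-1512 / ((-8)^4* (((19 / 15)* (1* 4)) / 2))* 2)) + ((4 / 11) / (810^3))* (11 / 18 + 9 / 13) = -230434924409821 / 65592201975300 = -3.51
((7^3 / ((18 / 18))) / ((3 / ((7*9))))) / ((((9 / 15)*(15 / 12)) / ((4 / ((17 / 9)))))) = 345744 / 17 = 20337.88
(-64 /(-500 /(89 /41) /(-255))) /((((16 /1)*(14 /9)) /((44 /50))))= -449361 /179375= -2.51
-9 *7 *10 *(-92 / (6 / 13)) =125580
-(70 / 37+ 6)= -292 / 37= -7.89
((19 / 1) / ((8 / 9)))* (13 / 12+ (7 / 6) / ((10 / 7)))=40.61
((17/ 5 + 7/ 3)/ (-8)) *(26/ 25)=-559/ 750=-0.75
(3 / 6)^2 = 0.25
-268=-268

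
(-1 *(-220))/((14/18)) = 1980/7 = 282.86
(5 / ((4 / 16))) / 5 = 4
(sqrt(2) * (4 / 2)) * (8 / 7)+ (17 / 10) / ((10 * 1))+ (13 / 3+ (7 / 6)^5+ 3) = 16 * sqrt(2) / 7+ 1878823 / 194400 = 12.90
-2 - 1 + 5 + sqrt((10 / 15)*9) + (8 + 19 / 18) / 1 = sqrt(6) + 199 / 18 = 13.51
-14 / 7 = -2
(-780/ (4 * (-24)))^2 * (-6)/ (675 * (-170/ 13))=2197/ 48960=0.04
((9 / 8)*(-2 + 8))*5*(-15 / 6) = -675 / 8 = -84.38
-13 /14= -0.93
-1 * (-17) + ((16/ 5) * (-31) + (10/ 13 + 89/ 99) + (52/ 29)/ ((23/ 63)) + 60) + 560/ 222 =-2080039418/ 158809365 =-13.10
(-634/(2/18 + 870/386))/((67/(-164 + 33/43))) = 3864864951/5917574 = 653.12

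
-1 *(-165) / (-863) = -165 / 863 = -0.19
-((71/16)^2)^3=-128100283921/16777216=-7635.37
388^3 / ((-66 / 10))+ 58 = -292053446 / 33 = -8850104.42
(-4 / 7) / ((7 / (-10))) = 40 / 49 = 0.82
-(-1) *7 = 7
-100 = -100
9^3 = 729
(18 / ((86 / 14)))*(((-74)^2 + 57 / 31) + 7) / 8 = 2008.98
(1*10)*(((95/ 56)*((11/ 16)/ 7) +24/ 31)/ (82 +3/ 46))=0.11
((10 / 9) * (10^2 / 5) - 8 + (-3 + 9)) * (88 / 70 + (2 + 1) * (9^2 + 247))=896584 / 45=19924.09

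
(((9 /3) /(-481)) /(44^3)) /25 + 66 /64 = 1056348147 /1024337600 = 1.03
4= 4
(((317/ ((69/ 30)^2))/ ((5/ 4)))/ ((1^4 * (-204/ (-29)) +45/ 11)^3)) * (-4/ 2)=-1646460416480/ 23646870340821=-0.07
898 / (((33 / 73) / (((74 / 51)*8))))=38807968 / 1683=23058.80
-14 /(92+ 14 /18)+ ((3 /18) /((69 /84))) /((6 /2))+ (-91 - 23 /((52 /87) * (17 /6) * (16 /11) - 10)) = -329239770221 /3740020110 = -88.03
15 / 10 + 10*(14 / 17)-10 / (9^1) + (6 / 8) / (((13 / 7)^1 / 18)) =31612 / 1989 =15.89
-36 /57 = -12 /19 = -0.63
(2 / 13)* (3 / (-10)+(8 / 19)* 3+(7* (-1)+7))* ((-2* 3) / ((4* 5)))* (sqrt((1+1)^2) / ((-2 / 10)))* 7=3843 / 1235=3.11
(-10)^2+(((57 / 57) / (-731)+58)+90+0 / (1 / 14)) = 181287 / 731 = 248.00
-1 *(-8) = 8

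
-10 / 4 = -5 / 2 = -2.50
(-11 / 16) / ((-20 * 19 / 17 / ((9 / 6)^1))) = 561 / 12160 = 0.05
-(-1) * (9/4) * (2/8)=9/16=0.56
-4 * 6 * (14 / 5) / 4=-84 / 5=-16.80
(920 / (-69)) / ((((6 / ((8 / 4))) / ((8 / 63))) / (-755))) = 241600 / 567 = 426.10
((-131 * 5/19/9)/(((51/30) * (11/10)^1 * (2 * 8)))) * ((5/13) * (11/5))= -16375/151164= -0.11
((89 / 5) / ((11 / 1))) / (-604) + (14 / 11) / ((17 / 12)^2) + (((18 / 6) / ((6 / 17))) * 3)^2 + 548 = 2877489396 / 2400145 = 1198.88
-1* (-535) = 535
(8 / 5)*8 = 64 / 5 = 12.80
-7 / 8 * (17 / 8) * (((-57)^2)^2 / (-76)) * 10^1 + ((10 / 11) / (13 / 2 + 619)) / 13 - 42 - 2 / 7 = 413949215325691 / 160288128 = 2582531.97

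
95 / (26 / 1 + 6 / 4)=38 / 11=3.45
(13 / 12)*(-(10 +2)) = -13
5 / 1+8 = 13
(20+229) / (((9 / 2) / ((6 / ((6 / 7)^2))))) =4067 / 9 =451.89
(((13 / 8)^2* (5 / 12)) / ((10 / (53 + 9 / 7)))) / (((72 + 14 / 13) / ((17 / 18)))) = 37349 / 483840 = 0.08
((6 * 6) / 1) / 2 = 18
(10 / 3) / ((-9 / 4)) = -40 / 27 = -1.48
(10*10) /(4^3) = 25 /16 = 1.56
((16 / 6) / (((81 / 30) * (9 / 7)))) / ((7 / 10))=800 / 729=1.10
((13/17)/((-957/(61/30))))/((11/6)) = -793/894795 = -0.00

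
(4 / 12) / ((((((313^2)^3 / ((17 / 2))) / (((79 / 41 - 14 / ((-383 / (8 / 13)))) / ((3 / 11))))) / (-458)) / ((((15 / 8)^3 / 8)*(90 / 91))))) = -287561556995625 / 35773658175178554604832768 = -0.00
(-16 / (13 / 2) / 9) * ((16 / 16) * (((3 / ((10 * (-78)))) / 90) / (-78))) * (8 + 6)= -28 / 13346775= -0.00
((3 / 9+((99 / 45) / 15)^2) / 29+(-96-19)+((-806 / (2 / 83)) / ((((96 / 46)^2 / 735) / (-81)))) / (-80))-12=-3818816838683759 / 668160000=-5715422.71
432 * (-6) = -2592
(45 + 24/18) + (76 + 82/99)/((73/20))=486971/7227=67.38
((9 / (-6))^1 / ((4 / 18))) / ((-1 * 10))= 27 / 40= 0.68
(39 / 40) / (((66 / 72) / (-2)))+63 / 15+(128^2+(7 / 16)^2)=230718599 / 14080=16386.26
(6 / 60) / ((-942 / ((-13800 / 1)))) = 230 / 157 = 1.46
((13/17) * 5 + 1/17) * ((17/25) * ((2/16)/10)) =33/1000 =0.03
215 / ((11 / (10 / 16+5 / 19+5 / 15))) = 119755 / 5016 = 23.87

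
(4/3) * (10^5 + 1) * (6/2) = 400004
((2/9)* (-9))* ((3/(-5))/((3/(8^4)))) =8192/5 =1638.40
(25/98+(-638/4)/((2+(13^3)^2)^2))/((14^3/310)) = 4103643393761185/142389542236480308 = 0.03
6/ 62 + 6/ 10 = 108/ 155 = 0.70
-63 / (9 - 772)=9 / 109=0.08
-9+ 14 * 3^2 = 117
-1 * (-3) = 3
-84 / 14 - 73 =-79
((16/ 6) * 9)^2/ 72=8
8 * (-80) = -640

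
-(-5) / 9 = 5 / 9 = 0.56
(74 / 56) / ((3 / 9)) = 111 / 28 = 3.96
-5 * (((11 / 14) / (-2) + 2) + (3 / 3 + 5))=-1065 / 28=-38.04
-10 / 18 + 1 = 4 / 9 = 0.44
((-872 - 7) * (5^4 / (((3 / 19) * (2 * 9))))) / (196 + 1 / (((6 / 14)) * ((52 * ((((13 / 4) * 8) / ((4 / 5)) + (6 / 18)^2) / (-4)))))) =-26551110625 / 26921412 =-986.25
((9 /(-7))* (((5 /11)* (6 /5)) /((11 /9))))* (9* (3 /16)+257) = -1005777 /6776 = -148.43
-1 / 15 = -0.07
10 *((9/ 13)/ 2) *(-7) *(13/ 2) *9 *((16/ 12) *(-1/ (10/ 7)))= 1323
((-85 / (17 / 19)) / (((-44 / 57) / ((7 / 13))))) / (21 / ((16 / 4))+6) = 2527 / 429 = 5.89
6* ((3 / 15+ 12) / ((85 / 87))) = 31842 / 425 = 74.92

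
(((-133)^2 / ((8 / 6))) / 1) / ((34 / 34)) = 53067 / 4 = 13266.75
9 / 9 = 1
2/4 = 1/2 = 0.50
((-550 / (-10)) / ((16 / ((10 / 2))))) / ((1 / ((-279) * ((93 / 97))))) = -7135425 / 1552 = -4597.57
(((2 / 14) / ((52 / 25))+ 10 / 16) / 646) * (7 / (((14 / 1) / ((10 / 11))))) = 0.00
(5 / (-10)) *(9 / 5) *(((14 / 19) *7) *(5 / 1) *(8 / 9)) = -392 / 19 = -20.63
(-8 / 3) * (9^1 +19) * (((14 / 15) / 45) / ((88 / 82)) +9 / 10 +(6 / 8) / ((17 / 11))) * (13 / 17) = -516292504 / 6437475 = -80.20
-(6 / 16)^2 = -9 / 64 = -0.14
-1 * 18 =-18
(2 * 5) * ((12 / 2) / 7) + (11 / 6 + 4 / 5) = 2353 / 210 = 11.20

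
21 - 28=-7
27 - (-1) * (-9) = 18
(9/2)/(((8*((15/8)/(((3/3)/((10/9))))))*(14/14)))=27/100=0.27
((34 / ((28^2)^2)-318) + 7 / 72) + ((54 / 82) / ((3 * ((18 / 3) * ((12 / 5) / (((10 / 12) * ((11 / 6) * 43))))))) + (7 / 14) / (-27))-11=-327.92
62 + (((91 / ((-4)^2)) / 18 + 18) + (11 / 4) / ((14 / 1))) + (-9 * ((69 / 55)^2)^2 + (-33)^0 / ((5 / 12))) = 1118267536201 / 18447660000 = 60.62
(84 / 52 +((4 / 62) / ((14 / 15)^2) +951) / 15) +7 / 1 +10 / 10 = 14419323 / 197470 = 73.02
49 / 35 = 7 / 5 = 1.40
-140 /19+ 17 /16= -6.31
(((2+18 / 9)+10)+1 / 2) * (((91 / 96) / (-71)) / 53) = -2639 / 722496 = -0.00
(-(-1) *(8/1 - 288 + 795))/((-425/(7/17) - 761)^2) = 25235/157552704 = 0.00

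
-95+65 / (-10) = -203 / 2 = -101.50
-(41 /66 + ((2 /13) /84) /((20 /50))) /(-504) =7517 /6054048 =0.00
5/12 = 0.42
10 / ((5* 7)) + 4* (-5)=-138 / 7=-19.71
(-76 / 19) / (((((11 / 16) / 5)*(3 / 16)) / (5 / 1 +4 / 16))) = -8960 / 11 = -814.55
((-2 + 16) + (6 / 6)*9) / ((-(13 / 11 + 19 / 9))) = -2277 / 326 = -6.98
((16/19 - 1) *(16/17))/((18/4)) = -32/969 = -0.03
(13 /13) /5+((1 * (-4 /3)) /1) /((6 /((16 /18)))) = 1 /405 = 0.00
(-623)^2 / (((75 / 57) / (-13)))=-95867863 / 25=-3834714.52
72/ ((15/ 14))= 336/ 5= 67.20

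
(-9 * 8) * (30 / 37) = -2160 / 37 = -58.38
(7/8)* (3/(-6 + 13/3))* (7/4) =-441/160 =-2.76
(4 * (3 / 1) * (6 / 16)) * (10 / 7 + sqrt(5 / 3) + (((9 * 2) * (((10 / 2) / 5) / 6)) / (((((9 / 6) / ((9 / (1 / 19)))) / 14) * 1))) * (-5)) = -754065 / 7 + 3 * sqrt(15) / 2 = -107717.76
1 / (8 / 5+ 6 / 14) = 0.49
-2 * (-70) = 140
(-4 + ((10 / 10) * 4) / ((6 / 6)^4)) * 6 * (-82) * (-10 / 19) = 0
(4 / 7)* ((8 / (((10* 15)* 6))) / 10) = 4 / 7875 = 0.00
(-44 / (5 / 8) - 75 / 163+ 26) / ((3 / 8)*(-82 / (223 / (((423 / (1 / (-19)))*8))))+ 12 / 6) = -8153103 / 1611701620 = -0.01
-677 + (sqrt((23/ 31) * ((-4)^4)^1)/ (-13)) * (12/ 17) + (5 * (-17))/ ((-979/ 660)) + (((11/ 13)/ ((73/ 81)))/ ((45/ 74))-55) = -284275746/ 422305-192 * sqrt(713)/ 6851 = -673.90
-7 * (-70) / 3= 163.33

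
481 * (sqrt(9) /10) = 1443 /10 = 144.30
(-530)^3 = -148877000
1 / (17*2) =1 / 34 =0.03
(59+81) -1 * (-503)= 643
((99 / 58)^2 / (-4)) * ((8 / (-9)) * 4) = 2178 / 841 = 2.59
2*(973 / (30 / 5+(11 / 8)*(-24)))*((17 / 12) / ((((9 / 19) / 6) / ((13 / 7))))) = -583661 / 243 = -2401.90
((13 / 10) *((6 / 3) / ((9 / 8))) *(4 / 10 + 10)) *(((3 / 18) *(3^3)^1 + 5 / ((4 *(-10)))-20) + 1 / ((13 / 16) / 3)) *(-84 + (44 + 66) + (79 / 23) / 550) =-10614836414 / 1423125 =-7458.82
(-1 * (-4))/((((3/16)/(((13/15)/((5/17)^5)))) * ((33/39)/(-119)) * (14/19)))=-2480183489888/1546875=-1603350.94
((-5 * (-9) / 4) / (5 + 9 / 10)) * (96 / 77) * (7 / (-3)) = -3600 / 649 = -5.55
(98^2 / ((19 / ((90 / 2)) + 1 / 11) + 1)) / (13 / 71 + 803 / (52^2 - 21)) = 32342854005 / 2458111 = 13157.61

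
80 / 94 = 40 / 47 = 0.85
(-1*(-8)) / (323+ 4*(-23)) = 0.03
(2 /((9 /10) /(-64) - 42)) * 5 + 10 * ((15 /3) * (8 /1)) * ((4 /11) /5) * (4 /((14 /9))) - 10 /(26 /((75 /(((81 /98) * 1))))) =9609027530 /242243001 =39.67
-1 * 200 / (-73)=200 / 73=2.74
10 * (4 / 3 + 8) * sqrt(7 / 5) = 56 * sqrt(35) / 3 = 110.43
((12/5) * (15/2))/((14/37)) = 333/7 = 47.57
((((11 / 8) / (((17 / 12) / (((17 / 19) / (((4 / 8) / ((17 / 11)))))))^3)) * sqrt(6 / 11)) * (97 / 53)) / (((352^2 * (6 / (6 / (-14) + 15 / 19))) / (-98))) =-90070029 * sqrt(66) / 1112381350663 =-0.00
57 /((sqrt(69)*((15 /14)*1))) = 266*sqrt(69) /345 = 6.40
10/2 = 5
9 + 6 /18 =28 /3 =9.33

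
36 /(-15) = -12 /5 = -2.40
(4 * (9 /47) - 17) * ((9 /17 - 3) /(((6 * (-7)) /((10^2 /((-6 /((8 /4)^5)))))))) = 1220800 /2397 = 509.30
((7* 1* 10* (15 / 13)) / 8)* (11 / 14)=825 / 104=7.93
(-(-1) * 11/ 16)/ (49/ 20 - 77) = -55/ 5964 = -0.01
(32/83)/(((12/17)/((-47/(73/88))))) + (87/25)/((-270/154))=-224465747/6816375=-32.93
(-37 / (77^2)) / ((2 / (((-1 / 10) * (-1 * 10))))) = -37 / 11858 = -0.00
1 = 1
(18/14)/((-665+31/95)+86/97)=-82935/42817586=-0.00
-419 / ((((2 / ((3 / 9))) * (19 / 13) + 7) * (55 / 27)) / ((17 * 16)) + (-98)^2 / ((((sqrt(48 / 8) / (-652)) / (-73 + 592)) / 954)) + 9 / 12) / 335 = 49483424016 / 73013262424145735255152613154641275 + 1973468929701192817840128 * sqrt(6) / 4891888582417764262095225081360965425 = 0.00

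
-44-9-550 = -603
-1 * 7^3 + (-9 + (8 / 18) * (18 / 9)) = -3160 / 9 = -351.11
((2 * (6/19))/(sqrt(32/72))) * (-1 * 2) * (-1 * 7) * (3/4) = 189/19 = 9.95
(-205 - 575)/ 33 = -260/ 11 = -23.64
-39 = -39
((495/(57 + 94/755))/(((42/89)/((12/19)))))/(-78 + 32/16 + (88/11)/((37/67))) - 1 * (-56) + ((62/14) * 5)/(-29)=10420828007369/189304653314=55.05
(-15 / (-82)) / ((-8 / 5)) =-75 / 656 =-0.11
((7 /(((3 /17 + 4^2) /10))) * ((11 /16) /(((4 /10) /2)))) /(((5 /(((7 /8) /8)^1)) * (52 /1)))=833 /133120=0.01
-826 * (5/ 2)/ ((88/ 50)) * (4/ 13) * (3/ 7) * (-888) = 19647000/ 143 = 137391.61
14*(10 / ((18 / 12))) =280 / 3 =93.33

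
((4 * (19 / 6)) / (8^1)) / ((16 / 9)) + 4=313 / 64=4.89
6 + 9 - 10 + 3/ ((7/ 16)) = 83/ 7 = 11.86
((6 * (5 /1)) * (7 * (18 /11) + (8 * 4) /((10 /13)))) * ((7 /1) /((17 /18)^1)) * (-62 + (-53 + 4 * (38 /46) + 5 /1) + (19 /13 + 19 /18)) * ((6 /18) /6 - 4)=813136979494 /167739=4847632.21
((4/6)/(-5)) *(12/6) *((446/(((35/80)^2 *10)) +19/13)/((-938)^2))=-0.00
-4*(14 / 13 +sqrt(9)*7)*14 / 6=-8036 / 39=-206.05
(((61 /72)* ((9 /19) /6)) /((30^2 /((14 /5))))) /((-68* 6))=-427 /837216000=-0.00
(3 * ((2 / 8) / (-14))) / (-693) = 1 / 12936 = 0.00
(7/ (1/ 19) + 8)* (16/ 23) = 2256/ 23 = 98.09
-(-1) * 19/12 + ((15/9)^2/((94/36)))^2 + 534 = 14227243/26508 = 536.72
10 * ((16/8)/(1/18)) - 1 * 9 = 351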